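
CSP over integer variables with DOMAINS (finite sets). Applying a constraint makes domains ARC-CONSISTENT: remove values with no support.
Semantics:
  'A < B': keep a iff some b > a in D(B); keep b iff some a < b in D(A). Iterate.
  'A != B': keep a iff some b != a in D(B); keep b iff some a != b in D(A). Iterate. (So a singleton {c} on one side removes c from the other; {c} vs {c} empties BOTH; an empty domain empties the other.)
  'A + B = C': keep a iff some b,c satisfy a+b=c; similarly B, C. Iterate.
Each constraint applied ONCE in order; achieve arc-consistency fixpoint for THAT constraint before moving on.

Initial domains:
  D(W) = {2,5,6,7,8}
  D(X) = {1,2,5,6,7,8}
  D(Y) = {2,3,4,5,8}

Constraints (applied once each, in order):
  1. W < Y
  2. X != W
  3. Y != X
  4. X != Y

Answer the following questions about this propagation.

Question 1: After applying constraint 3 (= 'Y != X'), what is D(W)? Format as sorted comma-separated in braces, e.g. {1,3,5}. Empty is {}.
Constraint 1 (W < Y) on D(W)={2,5,6,7,8} D(Y)={2,3,4,5,8}: W {2,5,6,7,8}->{2,5,6,7}; Y {2,3,4,5,8}->{3,4,5,8}
Constraint 2 (X != W) on D(X)={1,2,5,6,7,8} D(W)={2,5,6,7}: no change
Constraint 3 (Y != X) on D(Y)={3,4,5,8} D(X)={1,2,5,6,7,8}: no change
So after constraint 3: D(W) = {2,5,6,7}

Answer: {2,5,6,7}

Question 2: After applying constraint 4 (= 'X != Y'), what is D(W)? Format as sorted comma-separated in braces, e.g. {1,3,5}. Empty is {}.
Constraint 1 (W < Y) on D(W)={2,5,6,7,8} D(Y)={2,3,4,5,8}: W {2,5,6,7,8}->{2,5,6,7}; Y {2,3,4,5,8}->{3,4,5,8}
Constraint 2 (X != W) on D(X)={1,2,5,6,7,8} D(W)={2,5,6,7}: no change
Constraint 3 (Y != X) on D(Y)={3,4,5,8} D(X)={1,2,5,6,7,8}: no change
Constraint 4 (X != Y) on D(X)={1,2,5,6,7,8} D(Y)={3,4,5,8}: no change
So after constraint 4: D(W) = {2,5,6,7}

Answer: {2,5,6,7}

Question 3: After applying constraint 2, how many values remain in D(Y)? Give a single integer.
Constraint 1 (W < Y) on D(W)={2,5,6,7,8} D(Y)={2,3,4,5,8}: W {2,5,6,7,8}->{2,5,6,7}; Y {2,3,4,5,8}->{3,4,5,8}
Constraint 2 (X != W) on D(X)={1,2,5,6,7,8} D(W)={2,5,6,7}: no change
So after constraint 2: D(Y)={3,4,5,8}, size = 4

Answer: 4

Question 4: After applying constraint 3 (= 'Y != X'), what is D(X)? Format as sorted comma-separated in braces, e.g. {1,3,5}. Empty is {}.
Constraint 1 (W < Y) on D(W)={2,5,6,7,8} D(Y)={2,3,4,5,8}: W {2,5,6,7,8}->{2,5,6,7}; Y {2,3,4,5,8}->{3,4,5,8}
Constraint 2 (X != W) on D(X)={1,2,5,6,7,8} D(W)={2,5,6,7}: no change
Constraint 3 (Y != X) on D(Y)={3,4,5,8} D(X)={1,2,5,6,7,8}: no change
So after constraint 3: D(X) = {1,2,5,6,7,8}

Answer: {1,2,5,6,7,8}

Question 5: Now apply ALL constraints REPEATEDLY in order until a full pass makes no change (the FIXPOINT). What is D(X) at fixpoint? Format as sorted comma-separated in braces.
Answer: {1,2,5,6,7,8}

Derivation:
pass 0 (initial): D(X)={1,2,5,6,7,8}
pass 1: W {2,5,6,7,8}->{2,5,6,7}; Y {2,3,4,5,8}->{3,4,5,8}
pass 2: no change
Fixpoint after 2 passes: D(X) = {1,2,5,6,7,8}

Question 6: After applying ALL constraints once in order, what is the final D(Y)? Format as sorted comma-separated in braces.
Answer: {3,4,5,8}

Derivation:
Constraint 1 (W < Y) on D(W)={2,5,6,7,8} D(Y)={2,3,4,5,8}: W {2,5,6,7,8}->{2,5,6,7}; Y {2,3,4,5,8}->{3,4,5,8}
Constraint 2 (X != W) on D(X)={1,2,5,6,7,8} D(W)={2,5,6,7}: no change
Constraint 3 (Y != X) on D(Y)={3,4,5,8} D(X)={1,2,5,6,7,8}: no change
Constraint 4 (X != Y) on D(X)={1,2,5,6,7,8} D(Y)={3,4,5,8}: no change
So after all 4 constraints: D(Y) = {3,4,5,8}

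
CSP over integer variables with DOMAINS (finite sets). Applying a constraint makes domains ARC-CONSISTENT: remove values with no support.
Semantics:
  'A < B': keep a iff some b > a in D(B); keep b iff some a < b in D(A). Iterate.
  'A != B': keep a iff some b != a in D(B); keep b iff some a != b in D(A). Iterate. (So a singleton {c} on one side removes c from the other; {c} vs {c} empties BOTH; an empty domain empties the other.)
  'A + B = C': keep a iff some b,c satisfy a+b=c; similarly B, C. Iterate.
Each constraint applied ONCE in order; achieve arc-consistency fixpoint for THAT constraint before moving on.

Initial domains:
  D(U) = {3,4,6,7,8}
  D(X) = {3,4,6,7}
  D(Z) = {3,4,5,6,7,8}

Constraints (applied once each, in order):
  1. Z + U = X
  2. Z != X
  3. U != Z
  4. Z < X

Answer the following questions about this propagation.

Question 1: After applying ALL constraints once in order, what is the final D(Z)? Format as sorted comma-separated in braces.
Answer: {3,4}

Derivation:
Constraint 1 (Z + U = X) on D(Z)={3,4,5,6,7,8} D(U)={3,4,6,7,8} D(X)={3,4,6,7}: Z {3,4,5,6,7,8}->{3,4}; U {3,4,6,7,8}->{3,4}; X {3,4,6,7}->{6,7}
Constraint 2 (Z != X) on D(Z)={3,4} D(X)={6,7}: no change
Constraint 3 (U != Z) on D(U)={3,4} D(Z)={3,4}: no change
Constraint 4 (Z < X) on D(Z)={3,4} D(X)={6,7}: no change
So after all 4 constraints: D(Z) = {3,4}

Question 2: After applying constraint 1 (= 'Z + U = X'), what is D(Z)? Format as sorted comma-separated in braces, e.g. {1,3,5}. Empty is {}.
Constraint 1 (Z + U = X) on D(Z)={3,4,5,6,7,8} D(U)={3,4,6,7,8} D(X)={3,4,6,7}: Z {3,4,5,6,7,8}->{3,4}; U {3,4,6,7,8}->{3,4}; X {3,4,6,7}->{6,7}
So after constraint 1: D(Z) = {3,4}

Answer: {3,4}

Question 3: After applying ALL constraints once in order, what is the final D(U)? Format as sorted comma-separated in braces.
Answer: {3,4}

Derivation:
Constraint 1 (Z + U = X) on D(Z)={3,4,5,6,7,8} D(U)={3,4,6,7,8} D(X)={3,4,6,7}: Z {3,4,5,6,7,8}->{3,4}; U {3,4,6,7,8}->{3,4}; X {3,4,6,7}->{6,7}
Constraint 2 (Z != X) on D(Z)={3,4} D(X)={6,7}: no change
Constraint 3 (U != Z) on D(U)={3,4} D(Z)={3,4}: no change
Constraint 4 (Z < X) on D(Z)={3,4} D(X)={6,7}: no change
So after all 4 constraints: D(U) = {3,4}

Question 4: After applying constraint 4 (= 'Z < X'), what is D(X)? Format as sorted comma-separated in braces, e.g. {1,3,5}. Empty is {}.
Constraint 1 (Z + U = X) on D(Z)={3,4,5,6,7,8} D(U)={3,4,6,7,8} D(X)={3,4,6,7}: Z {3,4,5,6,7,8}->{3,4}; U {3,4,6,7,8}->{3,4}; X {3,4,6,7}->{6,7}
Constraint 2 (Z != X) on D(Z)={3,4} D(X)={6,7}: no change
Constraint 3 (U != Z) on D(U)={3,4} D(Z)={3,4}: no change
Constraint 4 (Z < X) on D(Z)={3,4} D(X)={6,7}: no change
So after constraint 4: D(X) = {6,7}

Answer: {6,7}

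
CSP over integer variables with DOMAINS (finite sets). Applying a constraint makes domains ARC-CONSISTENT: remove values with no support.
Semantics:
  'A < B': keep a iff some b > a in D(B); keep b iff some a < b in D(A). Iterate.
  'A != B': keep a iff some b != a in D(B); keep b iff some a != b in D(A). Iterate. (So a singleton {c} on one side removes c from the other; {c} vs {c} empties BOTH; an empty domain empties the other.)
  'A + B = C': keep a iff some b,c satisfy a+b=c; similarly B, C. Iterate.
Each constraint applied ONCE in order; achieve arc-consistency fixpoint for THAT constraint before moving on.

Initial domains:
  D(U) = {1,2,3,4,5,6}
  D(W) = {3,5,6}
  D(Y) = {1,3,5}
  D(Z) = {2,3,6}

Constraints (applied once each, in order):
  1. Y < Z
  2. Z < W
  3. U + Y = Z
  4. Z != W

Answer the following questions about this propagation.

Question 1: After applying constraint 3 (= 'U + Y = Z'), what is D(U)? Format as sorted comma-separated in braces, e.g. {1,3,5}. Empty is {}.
Answer: {1,2}

Derivation:
Constraint 1 (Y < Z) on D(Y)={1,3,5} D(Z)={2,3,6}: no change
Constraint 2 (Z < W) on D(Z)={2,3,6} D(W)={3,5,6}: Z {2,3,6}->{2,3}
Constraint 3 (U + Y = Z) on D(U)={1,2,3,4,5,6} D(Y)={1,3,5} D(Z)={2,3}: U {1,2,3,4,5,6}->{1,2}; Y {1,3,5}->{1}
So after constraint 3: D(U) = {1,2}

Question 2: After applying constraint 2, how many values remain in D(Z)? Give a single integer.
Constraint 1 (Y < Z) on D(Y)={1,3,5} D(Z)={2,3,6}: no change
Constraint 2 (Z < W) on D(Z)={2,3,6} D(W)={3,5,6}: Z {2,3,6}->{2,3}
So after constraint 2: D(Z)={2,3}, size = 2

Answer: 2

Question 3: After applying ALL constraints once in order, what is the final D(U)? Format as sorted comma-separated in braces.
Answer: {1,2}

Derivation:
Constraint 1 (Y < Z) on D(Y)={1,3,5} D(Z)={2,3,6}: no change
Constraint 2 (Z < W) on D(Z)={2,3,6} D(W)={3,5,6}: Z {2,3,6}->{2,3}
Constraint 3 (U + Y = Z) on D(U)={1,2,3,4,5,6} D(Y)={1,3,5} D(Z)={2,3}: U {1,2,3,4,5,6}->{1,2}; Y {1,3,5}->{1}
Constraint 4 (Z != W) on D(Z)={2,3} D(W)={3,5,6}: no change
So after all 4 constraints: D(U) = {1,2}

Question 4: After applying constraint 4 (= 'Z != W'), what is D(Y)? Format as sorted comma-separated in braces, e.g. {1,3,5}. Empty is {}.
Answer: {1}

Derivation:
Constraint 1 (Y < Z) on D(Y)={1,3,5} D(Z)={2,3,6}: no change
Constraint 2 (Z < W) on D(Z)={2,3,6} D(W)={3,5,6}: Z {2,3,6}->{2,3}
Constraint 3 (U + Y = Z) on D(U)={1,2,3,4,5,6} D(Y)={1,3,5} D(Z)={2,3}: U {1,2,3,4,5,6}->{1,2}; Y {1,3,5}->{1}
Constraint 4 (Z != W) on D(Z)={2,3} D(W)={3,5,6}: no change
So after constraint 4: D(Y) = {1}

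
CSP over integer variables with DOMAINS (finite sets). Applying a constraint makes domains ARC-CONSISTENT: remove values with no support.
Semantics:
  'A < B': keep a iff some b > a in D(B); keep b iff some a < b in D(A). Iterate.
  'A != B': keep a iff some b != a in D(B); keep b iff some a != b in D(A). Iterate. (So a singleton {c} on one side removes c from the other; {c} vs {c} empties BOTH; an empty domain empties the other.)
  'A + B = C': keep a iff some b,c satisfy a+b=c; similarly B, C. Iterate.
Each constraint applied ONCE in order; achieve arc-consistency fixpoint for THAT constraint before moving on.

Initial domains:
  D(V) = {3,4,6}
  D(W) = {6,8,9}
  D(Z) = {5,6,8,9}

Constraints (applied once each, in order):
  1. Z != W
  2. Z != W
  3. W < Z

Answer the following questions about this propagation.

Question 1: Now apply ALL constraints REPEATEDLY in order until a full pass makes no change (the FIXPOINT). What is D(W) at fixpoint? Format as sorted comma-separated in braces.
pass 0 (initial): D(W)={6,8,9}
pass 1: W {6,8,9}->{6,8}; Z {5,6,8,9}->{8,9}
pass 2: no change
Fixpoint after 2 passes: D(W) = {6,8}

Answer: {6,8}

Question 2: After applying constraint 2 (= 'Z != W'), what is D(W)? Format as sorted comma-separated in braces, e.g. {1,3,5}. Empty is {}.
Constraint 1 (Z != W) on D(Z)={5,6,8,9} D(W)={6,8,9}: no change
Constraint 2 (Z != W) on D(Z)={5,6,8,9} D(W)={6,8,9}: no change
So after constraint 2: D(W) = {6,8,9}

Answer: {6,8,9}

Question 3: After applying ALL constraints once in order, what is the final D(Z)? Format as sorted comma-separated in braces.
Constraint 1 (Z != W) on D(Z)={5,6,8,9} D(W)={6,8,9}: no change
Constraint 2 (Z != W) on D(Z)={5,6,8,9} D(W)={6,8,9}: no change
Constraint 3 (W < Z) on D(W)={6,8,9} D(Z)={5,6,8,9}: W {6,8,9}->{6,8}; Z {5,6,8,9}->{8,9}
So after all 3 constraints: D(Z) = {8,9}

Answer: {8,9}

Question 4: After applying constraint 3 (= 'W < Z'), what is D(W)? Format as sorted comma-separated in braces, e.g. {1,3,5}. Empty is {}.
Answer: {6,8}

Derivation:
Constraint 1 (Z != W) on D(Z)={5,6,8,9} D(W)={6,8,9}: no change
Constraint 2 (Z != W) on D(Z)={5,6,8,9} D(W)={6,8,9}: no change
Constraint 3 (W < Z) on D(W)={6,8,9} D(Z)={5,6,8,9}: W {6,8,9}->{6,8}; Z {5,6,8,9}->{8,9}
So after constraint 3: D(W) = {6,8}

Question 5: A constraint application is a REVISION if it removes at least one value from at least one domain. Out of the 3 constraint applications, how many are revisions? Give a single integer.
Answer: 1

Derivation:
Constraint 1 (Z != W) on D(Z)={5,6,8,9} D(W)={6,8,9}: no change => not a revision
Constraint 2 (Z != W) on D(Z)={5,6,8,9} D(W)={6,8,9}: no change => not a revision
Constraint 3 (W < Z) on D(W)={6,8,9} D(Z)={5,6,8,9}: W {6,8,9}->{6,8}; Z {5,6,8,9}->{8,9} => REVISION
Total revisions = 1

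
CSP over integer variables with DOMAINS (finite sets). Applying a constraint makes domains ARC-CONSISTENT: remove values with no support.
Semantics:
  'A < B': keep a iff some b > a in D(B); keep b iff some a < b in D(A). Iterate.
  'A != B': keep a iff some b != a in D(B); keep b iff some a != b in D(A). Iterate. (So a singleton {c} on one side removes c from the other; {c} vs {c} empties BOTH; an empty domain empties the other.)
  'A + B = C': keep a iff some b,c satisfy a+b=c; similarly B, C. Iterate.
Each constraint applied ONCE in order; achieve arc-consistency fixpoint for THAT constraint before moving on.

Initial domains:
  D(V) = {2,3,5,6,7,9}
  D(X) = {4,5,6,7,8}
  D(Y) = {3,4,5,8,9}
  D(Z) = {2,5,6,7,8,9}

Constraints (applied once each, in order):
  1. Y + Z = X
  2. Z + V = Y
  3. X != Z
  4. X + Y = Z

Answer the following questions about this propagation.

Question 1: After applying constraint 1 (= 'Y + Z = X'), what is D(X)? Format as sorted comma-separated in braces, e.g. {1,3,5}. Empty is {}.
Answer: {5,6,7,8}

Derivation:
Constraint 1 (Y + Z = X) on D(Y)={3,4,5,8,9} D(Z)={2,5,6,7,8,9} D(X)={4,5,6,7,8}: Y {3,4,5,8,9}->{3,4,5}; Z {2,5,6,7,8,9}->{2,5}; X {4,5,6,7,8}->{5,6,7,8}
So after constraint 1: D(X) = {5,6,7,8}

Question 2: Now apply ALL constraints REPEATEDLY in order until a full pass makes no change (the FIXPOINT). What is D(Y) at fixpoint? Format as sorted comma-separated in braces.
Answer: {}

Derivation:
pass 0 (initial): D(Y)={3,4,5,8,9}
pass 1: V {2,3,5,6,7,9}->{2,3}; X {4,5,6,7,8}->{}; Y {3,4,5,8,9}->{}; Z {2,5,6,7,8,9}->{}
pass 2: V {2,3}->{}
pass 3: no change
Fixpoint after 3 passes: D(Y) = {}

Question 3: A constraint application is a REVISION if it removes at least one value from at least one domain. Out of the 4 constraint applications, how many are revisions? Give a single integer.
Answer: 3

Derivation:
Constraint 1 (Y + Z = X) on D(Y)={3,4,5,8,9} D(Z)={2,5,6,7,8,9} D(X)={4,5,6,7,8}: Y {3,4,5,8,9}->{3,4,5}; Z {2,5,6,7,8,9}->{2,5}; X {4,5,6,7,8}->{5,6,7,8} => REVISION
Constraint 2 (Z + V = Y) on D(Z)={2,5} D(V)={2,3,5,6,7,9} D(Y)={3,4,5}: Z {2,5}->{2}; V {2,3,5,6,7,9}->{2,3}; Y {3,4,5}->{4,5} => REVISION
Constraint 3 (X != Z) on D(X)={5,6,7,8} D(Z)={2}: no change => not a revision
Constraint 4 (X + Y = Z) on D(X)={5,6,7,8} D(Y)={4,5} D(Z)={2}: X {5,6,7,8}->{}; Y {4,5}->{}; Z {2}->{} => REVISION
Total revisions = 3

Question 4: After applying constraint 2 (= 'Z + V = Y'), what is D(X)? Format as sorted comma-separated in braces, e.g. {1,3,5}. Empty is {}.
Constraint 1 (Y + Z = X) on D(Y)={3,4,5,8,9} D(Z)={2,5,6,7,8,9} D(X)={4,5,6,7,8}: Y {3,4,5,8,9}->{3,4,5}; Z {2,5,6,7,8,9}->{2,5}; X {4,5,6,7,8}->{5,6,7,8}
Constraint 2 (Z + V = Y) on D(Z)={2,5} D(V)={2,3,5,6,7,9} D(Y)={3,4,5}: Z {2,5}->{2}; V {2,3,5,6,7,9}->{2,3}; Y {3,4,5}->{4,5}
So after constraint 2: D(X) = {5,6,7,8}

Answer: {5,6,7,8}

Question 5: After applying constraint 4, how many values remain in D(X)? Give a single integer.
Constraint 1 (Y + Z = X) on D(Y)={3,4,5,8,9} D(Z)={2,5,6,7,8,9} D(X)={4,5,6,7,8}: Y {3,4,5,8,9}->{3,4,5}; Z {2,5,6,7,8,9}->{2,5}; X {4,5,6,7,8}->{5,6,7,8}
Constraint 2 (Z + V = Y) on D(Z)={2,5} D(V)={2,3,5,6,7,9} D(Y)={3,4,5}: Z {2,5}->{2}; V {2,3,5,6,7,9}->{2,3}; Y {3,4,5}->{4,5}
Constraint 3 (X != Z) on D(X)={5,6,7,8} D(Z)={2}: no change
Constraint 4 (X + Y = Z) on D(X)={5,6,7,8} D(Y)={4,5} D(Z)={2}: X {5,6,7,8}->{}; Y {4,5}->{}; Z {2}->{}
So after constraint 4: D(X)={}, size = 0

Answer: 0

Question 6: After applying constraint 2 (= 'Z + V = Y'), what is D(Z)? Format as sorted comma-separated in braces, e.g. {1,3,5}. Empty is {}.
Constraint 1 (Y + Z = X) on D(Y)={3,4,5,8,9} D(Z)={2,5,6,7,8,9} D(X)={4,5,6,7,8}: Y {3,4,5,8,9}->{3,4,5}; Z {2,5,6,7,8,9}->{2,5}; X {4,5,6,7,8}->{5,6,7,8}
Constraint 2 (Z + V = Y) on D(Z)={2,5} D(V)={2,3,5,6,7,9} D(Y)={3,4,5}: Z {2,5}->{2}; V {2,3,5,6,7,9}->{2,3}; Y {3,4,5}->{4,5}
So after constraint 2: D(Z) = {2}

Answer: {2}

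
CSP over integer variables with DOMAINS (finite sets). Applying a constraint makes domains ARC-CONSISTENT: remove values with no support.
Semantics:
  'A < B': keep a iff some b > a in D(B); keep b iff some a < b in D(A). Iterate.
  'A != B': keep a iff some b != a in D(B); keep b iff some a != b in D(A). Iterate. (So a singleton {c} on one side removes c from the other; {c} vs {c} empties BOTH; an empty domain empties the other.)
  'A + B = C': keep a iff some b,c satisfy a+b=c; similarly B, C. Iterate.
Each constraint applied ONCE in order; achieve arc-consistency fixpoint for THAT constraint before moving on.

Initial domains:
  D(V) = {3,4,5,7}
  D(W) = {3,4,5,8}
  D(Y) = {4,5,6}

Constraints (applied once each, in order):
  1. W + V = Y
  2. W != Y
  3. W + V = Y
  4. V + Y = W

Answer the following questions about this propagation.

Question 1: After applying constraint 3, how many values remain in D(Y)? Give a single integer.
Answer: 1

Derivation:
Constraint 1 (W + V = Y) on D(W)={3,4,5,8} D(V)={3,4,5,7} D(Y)={4,5,6}: W {3,4,5,8}->{3}; V {3,4,5,7}->{3}; Y {4,5,6}->{6}
Constraint 2 (W != Y) on D(W)={3} D(Y)={6}: no change
Constraint 3 (W + V = Y) on D(W)={3} D(V)={3} D(Y)={6}: no change
So after constraint 3: D(Y)={6}, size = 1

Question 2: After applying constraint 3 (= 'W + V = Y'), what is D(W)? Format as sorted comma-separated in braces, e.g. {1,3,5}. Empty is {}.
Answer: {3}

Derivation:
Constraint 1 (W + V = Y) on D(W)={3,4,5,8} D(V)={3,4,5,7} D(Y)={4,5,6}: W {3,4,5,8}->{3}; V {3,4,5,7}->{3}; Y {4,5,6}->{6}
Constraint 2 (W != Y) on D(W)={3} D(Y)={6}: no change
Constraint 3 (W + V = Y) on D(W)={3} D(V)={3} D(Y)={6}: no change
So after constraint 3: D(W) = {3}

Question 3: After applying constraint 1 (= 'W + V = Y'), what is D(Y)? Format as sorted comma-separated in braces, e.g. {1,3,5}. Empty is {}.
Answer: {6}

Derivation:
Constraint 1 (W + V = Y) on D(W)={3,4,5,8} D(V)={3,4,5,7} D(Y)={4,5,6}: W {3,4,5,8}->{3}; V {3,4,5,7}->{3}; Y {4,5,6}->{6}
So after constraint 1: D(Y) = {6}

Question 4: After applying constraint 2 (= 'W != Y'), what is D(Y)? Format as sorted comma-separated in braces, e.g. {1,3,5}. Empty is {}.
Constraint 1 (W + V = Y) on D(W)={3,4,5,8} D(V)={3,4,5,7} D(Y)={4,5,6}: W {3,4,5,8}->{3}; V {3,4,5,7}->{3}; Y {4,5,6}->{6}
Constraint 2 (W != Y) on D(W)={3} D(Y)={6}: no change
So after constraint 2: D(Y) = {6}

Answer: {6}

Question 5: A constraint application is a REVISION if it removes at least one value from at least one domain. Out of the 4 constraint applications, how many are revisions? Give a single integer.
Constraint 1 (W + V = Y) on D(W)={3,4,5,8} D(V)={3,4,5,7} D(Y)={4,5,6}: W {3,4,5,8}->{3}; V {3,4,5,7}->{3}; Y {4,5,6}->{6} => REVISION
Constraint 2 (W != Y) on D(W)={3} D(Y)={6}: no change => not a revision
Constraint 3 (W + V = Y) on D(W)={3} D(V)={3} D(Y)={6}: no change => not a revision
Constraint 4 (V + Y = W) on D(V)={3} D(Y)={6} D(W)={3}: V {3}->{}; Y {6}->{}; W {3}->{} => REVISION
Total revisions = 2

Answer: 2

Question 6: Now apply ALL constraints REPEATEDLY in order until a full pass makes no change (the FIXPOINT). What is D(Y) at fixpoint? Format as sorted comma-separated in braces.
pass 0 (initial): D(Y)={4,5,6}
pass 1: V {3,4,5,7}->{}; W {3,4,5,8}->{}; Y {4,5,6}->{}
pass 2: no change
Fixpoint after 2 passes: D(Y) = {}

Answer: {}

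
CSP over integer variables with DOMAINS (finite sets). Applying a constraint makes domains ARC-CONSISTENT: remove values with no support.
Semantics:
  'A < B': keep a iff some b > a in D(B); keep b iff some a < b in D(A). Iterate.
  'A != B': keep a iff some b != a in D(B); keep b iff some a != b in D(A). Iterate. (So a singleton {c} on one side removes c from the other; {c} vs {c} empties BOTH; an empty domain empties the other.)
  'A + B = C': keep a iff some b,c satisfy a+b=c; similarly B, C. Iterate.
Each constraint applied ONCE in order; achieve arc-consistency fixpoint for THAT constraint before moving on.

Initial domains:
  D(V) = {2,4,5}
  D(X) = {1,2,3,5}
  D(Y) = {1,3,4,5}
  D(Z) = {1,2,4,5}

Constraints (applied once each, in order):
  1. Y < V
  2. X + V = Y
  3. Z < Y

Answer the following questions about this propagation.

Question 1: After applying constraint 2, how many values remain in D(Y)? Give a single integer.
Answer: 2

Derivation:
Constraint 1 (Y < V) on D(Y)={1,3,4,5} D(V)={2,4,5}: Y {1,3,4,5}->{1,3,4}
Constraint 2 (X + V = Y) on D(X)={1,2,3,5} D(V)={2,4,5} D(Y)={1,3,4}: X {1,2,3,5}->{1,2}; V {2,4,5}->{2}; Y {1,3,4}->{3,4}
So after constraint 2: D(Y)={3,4}, size = 2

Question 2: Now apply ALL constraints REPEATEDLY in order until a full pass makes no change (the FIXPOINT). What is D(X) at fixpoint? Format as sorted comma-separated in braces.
Answer: {}

Derivation:
pass 0 (initial): D(X)={1,2,3,5}
pass 1: V {2,4,5}->{2}; X {1,2,3,5}->{1,2}; Y {1,3,4,5}->{3,4}; Z {1,2,4,5}->{1,2}
pass 2: V {2}->{}; X {1,2}->{}; Y {3,4}->{}; Z {1,2}->{}
pass 3: no change
Fixpoint after 3 passes: D(X) = {}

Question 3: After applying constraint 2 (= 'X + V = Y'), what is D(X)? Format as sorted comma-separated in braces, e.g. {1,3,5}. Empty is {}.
Answer: {1,2}

Derivation:
Constraint 1 (Y < V) on D(Y)={1,3,4,5} D(V)={2,4,5}: Y {1,3,4,5}->{1,3,4}
Constraint 2 (X + V = Y) on D(X)={1,2,3,5} D(V)={2,4,5} D(Y)={1,3,4}: X {1,2,3,5}->{1,2}; V {2,4,5}->{2}; Y {1,3,4}->{3,4}
So after constraint 2: D(X) = {1,2}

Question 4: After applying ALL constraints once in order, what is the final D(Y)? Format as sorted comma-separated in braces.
Answer: {3,4}

Derivation:
Constraint 1 (Y < V) on D(Y)={1,3,4,5} D(V)={2,4,5}: Y {1,3,4,5}->{1,3,4}
Constraint 2 (X + V = Y) on D(X)={1,2,3,5} D(V)={2,4,5} D(Y)={1,3,4}: X {1,2,3,5}->{1,2}; V {2,4,5}->{2}; Y {1,3,4}->{3,4}
Constraint 3 (Z < Y) on D(Z)={1,2,4,5} D(Y)={3,4}: Z {1,2,4,5}->{1,2}
So after all 3 constraints: D(Y) = {3,4}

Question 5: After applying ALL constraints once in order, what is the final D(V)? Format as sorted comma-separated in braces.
Constraint 1 (Y < V) on D(Y)={1,3,4,5} D(V)={2,4,5}: Y {1,3,4,5}->{1,3,4}
Constraint 2 (X + V = Y) on D(X)={1,2,3,5} D(V)={2,4,5} D(Y)={1,3,4}: X {1,2,3,5}->{1,2}; V {2,4,5}->{2}; Y {1,3,4}->{3,4}
Constraint 3 (Z < Y) on D(Z)={1,2,4,5} D(Y)={3,4}: Z {1,2,4,5}->{1,2}
So after all 3 constraints: D(V) = {2}

Answer: {2}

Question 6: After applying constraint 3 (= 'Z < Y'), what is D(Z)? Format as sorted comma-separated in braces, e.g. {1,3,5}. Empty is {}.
Answer: {1,2}

Derivation:
Constraint 1 (Y < V) on D(Y)={1,3,4,5} D(V)={2,4,5}: Y {1,3,4,5}->{1,3,4}
Constraint 2 (X + V = Y) on D(X)={1,2,3,5} D(V)={2,4,5} D(Y)={1,3,4}: X {1,2,3,5}->{1,2}; V {2,4,5}->{2}; Y {1,3,4}->{3,4}
Constraint 3 (Z < Y) on D(Z)={1,2,4,5} D(Y)={3,4}: Z {1,2,4,5}->{1,2}
So after constraint 3: D(Z) = {1,2}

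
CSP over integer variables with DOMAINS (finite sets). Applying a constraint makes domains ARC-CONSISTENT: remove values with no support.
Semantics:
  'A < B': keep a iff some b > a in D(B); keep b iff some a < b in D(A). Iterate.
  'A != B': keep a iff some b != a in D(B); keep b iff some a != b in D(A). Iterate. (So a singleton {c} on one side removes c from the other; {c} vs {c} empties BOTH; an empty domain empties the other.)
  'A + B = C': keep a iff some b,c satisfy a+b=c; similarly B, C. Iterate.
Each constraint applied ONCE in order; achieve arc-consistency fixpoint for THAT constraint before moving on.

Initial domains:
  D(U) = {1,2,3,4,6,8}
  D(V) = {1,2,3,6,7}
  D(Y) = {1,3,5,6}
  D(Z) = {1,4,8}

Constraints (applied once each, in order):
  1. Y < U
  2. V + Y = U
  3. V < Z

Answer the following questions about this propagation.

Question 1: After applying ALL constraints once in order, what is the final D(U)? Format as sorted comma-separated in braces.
Answer: {2,3,4,6,8}

Derivation:
Constraint 1 (Y < U) on D(Y)={1,3,5,6} D(U)={1,2,3,4,6,8}: U {1,2,3,4,6,8}->{2,3,4,6,8}
Constraint 2 (V + Y = U) on D(V)={1,2,3,6,7} D(Y)={1,3,5,6} D(U)={2,3,4,6,8}: V {1,2,3,6,7}->{1,2,3,7}
Constraint 3 (V < Z) on D(V)={1,2,3,7} D(Z)={1,4,8}: Z {1,4,8}->{4,8}
So after all 3 constraints: D(U) = {2,3,4,6,8}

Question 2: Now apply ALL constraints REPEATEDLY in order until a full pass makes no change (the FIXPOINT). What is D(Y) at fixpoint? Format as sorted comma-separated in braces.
Answer: {1,3,5,6}

Derivation:
pass 0 (initial): D(Y)={1,3,5,6}
pass 1: U {1,2,3,4,6,8}->{2,3,4,6,8}; V {1,2,3,6,7}->{1,2,3,7}; Z {1,4,8}->{4,8}
pass 2: no change
Fixpoint after 2 passes: D(Y) = {1,3,5,6}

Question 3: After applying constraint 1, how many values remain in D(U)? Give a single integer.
Constraint 1 (Y < U) on D(Y)={1,3,5,6} D(U)={1,2,3,4,6,8}: U {1,2,3,4,6,8}->{2,3,4,6,8}
So after constraint 1: D(U)={2,3,4,6,8}, size = 5

Answer: 5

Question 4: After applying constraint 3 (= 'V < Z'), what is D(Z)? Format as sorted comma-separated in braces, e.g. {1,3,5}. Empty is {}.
Constraint 1 (Y < U) on D(Y)={1,3,5,6} D(U)={1,2,3,4,6,8}: U {1,2,3,4,6,8}->{2,3,4,6,8}
Constraint 2 (V + Y = U) on D(V)={1,2,3,6,7} D(Y)={1,3,5,6} D(U)={2,3,4,6,8}: V {1,2,3,6,7}->{1,2,3,7}
Constraint 3 (V < Z) on D(V)={1,2,3,7} D(Z)={1,4,8}: Z {1,4,8}->{4,8}
So after constraint 3: D(Z) = {4,8}

Answer: {4,8}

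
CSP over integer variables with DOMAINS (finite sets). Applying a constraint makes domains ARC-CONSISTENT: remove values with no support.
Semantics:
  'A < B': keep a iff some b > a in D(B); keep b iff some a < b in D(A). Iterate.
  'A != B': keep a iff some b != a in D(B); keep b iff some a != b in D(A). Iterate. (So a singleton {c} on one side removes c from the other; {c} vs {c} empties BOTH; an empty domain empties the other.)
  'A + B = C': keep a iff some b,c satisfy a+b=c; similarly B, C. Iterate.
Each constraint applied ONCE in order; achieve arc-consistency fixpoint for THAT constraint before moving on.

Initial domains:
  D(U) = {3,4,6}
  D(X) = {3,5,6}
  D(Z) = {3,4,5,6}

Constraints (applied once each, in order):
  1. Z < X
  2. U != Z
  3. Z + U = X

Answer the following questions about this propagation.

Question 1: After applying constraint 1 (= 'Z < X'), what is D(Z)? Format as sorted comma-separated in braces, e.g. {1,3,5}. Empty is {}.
Answer: {3,4,5}

Derivation:
Constraint 1 (Z < X) on D(Z)={3,4,5,6} D(X)={3,5,6}: Z {3,4,5,6}->{3,4,5}; X {3,5,6}->{5,6}
So after constraint 1: D(Z) = {3,4,5}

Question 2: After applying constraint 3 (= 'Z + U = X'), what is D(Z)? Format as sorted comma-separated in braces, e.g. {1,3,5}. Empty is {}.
Answer: {3}

Derivation:
Constraint 1 (Z < X) on D(Z)={3,4,5,6} D(X)={3,5,6}: Z {3,4,5,6}->{3,4,5}; X {3,5,6}->{5,6}
Constraint 2 (U != Z) on D(U)={3,4,6} D(Z)={3,4,5}: no change
Constraint 3 (Z + U = X) on D(Z)={3,4,5} D(U)={3,4,6} D(X)={5,6}: Z {3,4,5}->{3}; U {3,4,6}->{3}; X {5,6}->{6}
So after constraint 3: D(Z) = {3}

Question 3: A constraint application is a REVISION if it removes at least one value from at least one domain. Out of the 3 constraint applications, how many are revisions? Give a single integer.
Answer: 2

Derivation:
Constraint 1 (Z < X) on D(Z)={3,4,5,6} D(X)={3,5,6}: Z {3,4,5,6}->{3,4,5}; X {3,5,6}->{5,6} => REVISION
Constraint 2 (U != Z) on D(U)={3,4,6} D(Z)={3,4,5}: no change => not a revision
Constraint 3 (Z + U = X) on D(Z)={3,4,5} D(U)={3,4,6} D(X)={5,6}: Z {3,4,5}->{3}; U {3,4,6}->{3}; X {5,6}->{6} => REVISION
Total revisions = 2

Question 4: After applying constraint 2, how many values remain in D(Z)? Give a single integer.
Constraint 1 (Z < X) on D(Z)={3,4,5,6} D(X)={3,5,6}: Z {3,4,5,6}->{3,4,5}; X {3,5,6}->{5,6}
Constraint 2 (U != Z) on D(U)={3,4,6} D(Z)={3,4,5}: no change
So after constraint 2: D(Z)={3,4,5}, size = 3

Answer: 3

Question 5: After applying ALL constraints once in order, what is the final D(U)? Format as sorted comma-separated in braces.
Constraint 1 (Z < X) on D(Z)={3,4,5,6} D(X)={3,5,6}: Z {3,4,5,6}->{3,4,5}; X {3,5,6}->{5,6}
Constraint 2 (U != Z) on D(U)={3,4,6} D(Z)={3,4,5}: no change
Constraint 3 (Z + U = X) on D(Z)={3,4,5} D(U)={3,4,6} D(X)={5,6}: Z {3,4,5}->{3}; U {3,4,6}->{3}; X {5,6}->{6}
So after all 3 constraints: D(U) = {3}

Answer: {3}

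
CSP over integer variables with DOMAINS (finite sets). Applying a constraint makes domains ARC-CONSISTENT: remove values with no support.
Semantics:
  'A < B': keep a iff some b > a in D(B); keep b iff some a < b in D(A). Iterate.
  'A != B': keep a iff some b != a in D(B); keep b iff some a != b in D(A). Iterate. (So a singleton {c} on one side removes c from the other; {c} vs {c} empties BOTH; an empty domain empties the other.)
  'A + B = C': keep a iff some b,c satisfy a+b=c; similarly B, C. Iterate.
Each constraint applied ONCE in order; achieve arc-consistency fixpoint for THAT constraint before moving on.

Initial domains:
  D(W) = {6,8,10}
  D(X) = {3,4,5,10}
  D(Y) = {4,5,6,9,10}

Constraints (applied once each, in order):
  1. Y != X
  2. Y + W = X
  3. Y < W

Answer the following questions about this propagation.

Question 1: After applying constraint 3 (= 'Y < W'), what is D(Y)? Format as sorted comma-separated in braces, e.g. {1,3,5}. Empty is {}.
Answer: {4}

Derivation:
Constraint 1 (Y != X) on D(Y)={4,5,6,9,10} D(X)={3,4,5,10}: no change
Constraint 2 (Y + W = X) on D(Y)={4,5,6,9,10} D(W)={6,8,10} D(X)={3,4,5,10}: Y {4,5,6,9,10}->{4}; W {6,8,10}->{6}; X {3,4,5,10}->{10}
Constraint 3 (Y < W) on D(Y)={4} D(W)={6}: no change
So after constraint 3: D(Y) = {4}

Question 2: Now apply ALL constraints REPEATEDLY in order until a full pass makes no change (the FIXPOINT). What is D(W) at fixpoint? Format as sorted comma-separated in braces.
Answer: {6}

Derivation:
pass 0 (initial): D(W)={6,8,10}
pass 1: W {6,8,10}->{6}; X {3,4,5,10}->{10}; Y {4,5,6,9,10}->{4}
pass 2: no change
Fixpoint after 2 passes: D(W) = {6}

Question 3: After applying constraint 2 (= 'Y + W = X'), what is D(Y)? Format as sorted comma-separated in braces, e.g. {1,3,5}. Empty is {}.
Constraint 1 (Y != X) on D(Y)={4,5,6,9,10} D(X)={3,4,5,10}: no change
Constraint 2 (Y + W = X) on D(Y)={4,5,6,9,10} D(W)={6,8,10} D(X)={3,4,5,10}: Y {4,5,6,9,10}->{4}; W {6,8,10}->{6}; X {3,4,5,10}->{10}
So after constraint 2: D(Y) = {4}

Answer: {4}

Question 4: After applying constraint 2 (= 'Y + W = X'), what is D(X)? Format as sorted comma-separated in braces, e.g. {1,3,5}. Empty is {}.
Constraint 1 (Y != X) on D(Y)={4,5,6,9,10} D(X)={3,4,5,10}: no change
Constraint 2 (Y + W = X) on D(Y)={4,5,6,9,10} D(W)={6,8,10} D(X)={3,4,5,10}: Y {4,5,6,9,10}->{4}; W {6,8,10}->{6}; X {3,4,5,10}->{10}
So after constraint 2: D(X) = {10}

Answer: {10}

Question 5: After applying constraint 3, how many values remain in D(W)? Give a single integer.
Answer: 1

Derivation:
Constraint 1 (Y != X) on D(Y)={4,5,6,9,10} D(X)={3,4,5,10}: no change
Constraint 2 (Y + W = X) on D(Y)={4,5,6,9,10} D(W)={6,8,10} D(X)={3,4,5,10}: Y {4,5,6,9,10}->{4}; W {6,8,10}->{6}; X {3,4,5,10}->{10}
Constraint 3 (Y < W) on D(Y)={4} D(W)={6}: no change
So after constraint 3: D(W)={6}, size = 1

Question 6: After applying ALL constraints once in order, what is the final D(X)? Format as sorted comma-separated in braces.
Constraint 1 (Y != X) on D(Y)={4,5,6,9,10} D(X)={3,4,5,10}: no change
Constraint 2 (Y + W = X) on D(Y)={4,5,6,9,10} D(W)={6,8,10} D(X)={3,4,5,10}: Y {4,5,6,9,10}->{4}; W {6,8,10}->{6}; X {3,4,5,10}->{10}
Constraint 3 (Y < W) on D(Y)={4} D(W)={6}: no change
So after all 3 constraints: D(X) = {10}

Answer: {10}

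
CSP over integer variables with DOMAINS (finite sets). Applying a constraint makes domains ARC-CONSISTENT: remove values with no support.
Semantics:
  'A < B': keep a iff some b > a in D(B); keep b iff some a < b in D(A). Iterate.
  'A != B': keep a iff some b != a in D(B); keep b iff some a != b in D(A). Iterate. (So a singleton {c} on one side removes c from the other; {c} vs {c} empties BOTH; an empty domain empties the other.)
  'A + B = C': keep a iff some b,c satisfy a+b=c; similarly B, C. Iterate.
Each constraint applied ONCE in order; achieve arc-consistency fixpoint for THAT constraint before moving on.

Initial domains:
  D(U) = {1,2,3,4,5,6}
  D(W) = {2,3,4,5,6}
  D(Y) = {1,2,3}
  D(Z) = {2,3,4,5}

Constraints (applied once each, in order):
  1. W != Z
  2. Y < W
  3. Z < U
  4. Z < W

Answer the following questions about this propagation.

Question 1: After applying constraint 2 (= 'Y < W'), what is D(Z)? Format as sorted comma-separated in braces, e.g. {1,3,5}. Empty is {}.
Constraint 1 (W != Z) on D(W)={2,3,4,5,6} D(Z)={2,3,4,5}: no change
Constraint 2 (Y < W) on D(Y)={1,2,3} D(W)={2,3,4,5,6}: no change
So after constraint 2: D(Z) = {2,3,4,5}

Answer: {2,3,4,5}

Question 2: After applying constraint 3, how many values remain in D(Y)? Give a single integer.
Answer: 3

Derivation:
Constraint 1 (W != Z) on D(W)={2,3,4,5,6} D(Z)={2,3,4,5}: no change
Constraint 2 (Y < W) on D(Y)={1,2,3} D(W)={2,3,4,5,6}: no change
Constraint 3 (Z < U) on D(Z)={2,3,4,5} D(U)={1,2,3,4,5,6}: U {1,2,3,4,5,6}->{3,4,5,6}
So after constraint 3: D(Y)={1,2,3}, size = 3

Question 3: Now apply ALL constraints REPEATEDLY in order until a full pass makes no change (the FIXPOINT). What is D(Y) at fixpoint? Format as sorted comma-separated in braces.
Answer: {1,2,3}

Derivation:
pass 0 (initial): D(Y)={1,2,3}
pass 1: U {1,2,3,4,5,6}->{3,4,5,6}; W {2,3,4,5,6}->{3,4,5,6}
pass 2: no change
Fixpoint after 2 passes: D(Y) = {1,2,3}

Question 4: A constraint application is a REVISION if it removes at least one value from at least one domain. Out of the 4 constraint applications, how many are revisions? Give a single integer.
Constraint 1 (W != Z) on D(W)={2,3,4,5,6} D(Z)={2,3,4,5}: no change => not a revision
Constraint 2 (Y < W) on D(Y)={1,2,3} D(W)={2,3,4,5,6}: no change => not a revision
Constraint 3 (Z < U) on D(Z)={2,3,4,5} D(U)={1,2,3,4,5,6}: U {1,2,3,4,5,6}->{3,4,5,6} => REVISION
Constraint 4 (Z < W) on D(Z)={2,3,4,5} D(W)={2,3,4,5,6}: W {2,3,4,5,6}->{3,4,5,6} => REVISION
Total revisions = 2

Answer: 2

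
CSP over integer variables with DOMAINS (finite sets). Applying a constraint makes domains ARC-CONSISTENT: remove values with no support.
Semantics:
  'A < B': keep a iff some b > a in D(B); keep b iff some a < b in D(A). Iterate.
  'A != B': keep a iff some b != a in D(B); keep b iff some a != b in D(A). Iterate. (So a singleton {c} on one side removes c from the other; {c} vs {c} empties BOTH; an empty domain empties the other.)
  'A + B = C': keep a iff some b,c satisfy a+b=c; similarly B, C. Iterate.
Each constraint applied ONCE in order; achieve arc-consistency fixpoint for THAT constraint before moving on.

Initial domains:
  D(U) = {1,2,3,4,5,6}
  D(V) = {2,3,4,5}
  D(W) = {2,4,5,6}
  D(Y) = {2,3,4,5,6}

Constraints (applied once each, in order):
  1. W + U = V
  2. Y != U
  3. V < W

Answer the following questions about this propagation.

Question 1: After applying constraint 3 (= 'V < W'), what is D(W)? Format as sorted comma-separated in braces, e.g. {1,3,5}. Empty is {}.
Constraint 1 (W + U = V) on D(W)={2,4,5,6} D(U)={1,2,3,4,5,6} D(V)={2,3,4,5}: W {2,4,5,6}->{2,4}; U {1,2,3,4,5,6}->{1,2,3}; V {2,3,4,5}->{3,4,5}
Constraint 2 (Y != U) on D(Y)={2,3,4,5,6} D(U)={1,2,3}: no change
Constraint 3 (V < W) on D(V)={3,4,5} D(W)={2,4}: V {3,4,5}->{3}; W {2,4}->{4}
So after constraint 3: D(W) = {4}

Answer: {4}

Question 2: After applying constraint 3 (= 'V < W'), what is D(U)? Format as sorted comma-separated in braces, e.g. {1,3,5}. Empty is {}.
Constraint 1 (W + U = V) on D(W)={2,4,5,6} D(U)={1,2,3,4,5,6} D(V)={2,3,4,5}: W {2,4,5,6}->{2,4}; U {1,2,3,4,5,6}->{1,2,3}; V {2,3,4,5}->{3,4,5}
Constraint 2 (Y != U) on D(Y)={2,3,4,5,6} D(U)={1,2,3}: no change
Constraint 3 (V < W) on D(V)={3,4,5} D(W)={2,4}: V {3,4,5}->{3}; W {2,4}->{4}
So after constraint 3: D(U) = {1,2,3}

Answer: {1,2,3}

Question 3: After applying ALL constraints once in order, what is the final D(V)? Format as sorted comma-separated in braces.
Answer: {3}

Derivation:
Constraint 1 (W + U = V) on D(W)={2,4,5,6} D(U)={1,2,3,4,5,6} D(V)={2,3,4,5}: W {2,4,5,6}->{2,4}; U {1,2,3,4,5,6}->{1,2,3}; V {2,3,4,5}->{3,4,5}
Constraint 2 (Y != U) on D(Y)={2,3,4,5,6} D(U)={1,2,3}: no change
Constraint 3 (V < W) on D(V)={3,4,5} D(W)={2,4}: V {3,4,5}->{3}; W {2,4}->{4}
So after all 3 constraints: D(V) = {3}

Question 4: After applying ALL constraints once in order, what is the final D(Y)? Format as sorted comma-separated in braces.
Constraint 1 (W + U = V) on D(W)={2,4,5,6} D(U)={1,2,3,4,5,6} D(V)={2,3,4,5}: W {2,4,5,6}->{2,4}; U {1,2,3,4,5,6}->{1,2,3}; V {2,3,4,5}->{3,4,5}
Constraint 2 (Y != U) on D(Y)={2,3,4,5,6} D(U)={1,2,3}: no change
Constraint 3 (V < W) on D(V)={3,4,5} D(W)={2,4}: V {3,4,5}->{3}; W {2,4}->{4}
So after all 3 constraints: D(Y) = {2,3,4,5,6}

Answer: {2,3,4,5,6}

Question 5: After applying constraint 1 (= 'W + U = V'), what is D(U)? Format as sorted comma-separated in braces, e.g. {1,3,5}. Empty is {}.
Constraint 1 (W + U = V) on D(W)={2,4,5,6} D(U)={1,2,3,4,5,6} D(V)={2,3,4,5}: W {2,4,5,6}->{2,4}; U {1,2,3,4,5,6}->{1,2,3}; V {2,3,4,5}->{3,4,5}
So after constraint 1: D(U) = {1,2,3}

Answer: {1,2,3}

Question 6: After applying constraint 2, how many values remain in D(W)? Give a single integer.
Constraint 1 (W + U = V) on D(W)={2,4,5,6} D(U)={1,2,3,4,5,6} D(V)={2,3,4,5}: W {2,4,5,6}->{2,4}; U {1,2,3,4,5,6}->{1,2,3}; V {2,3,4,5}->{3,4,5}
Constraint 2 (Y != U) on D(Y)={2,3,4,5,6} D(U)={1,2,3}: no change
So after constraint 2: D(W)={2,4}, size = 2

Answer: 2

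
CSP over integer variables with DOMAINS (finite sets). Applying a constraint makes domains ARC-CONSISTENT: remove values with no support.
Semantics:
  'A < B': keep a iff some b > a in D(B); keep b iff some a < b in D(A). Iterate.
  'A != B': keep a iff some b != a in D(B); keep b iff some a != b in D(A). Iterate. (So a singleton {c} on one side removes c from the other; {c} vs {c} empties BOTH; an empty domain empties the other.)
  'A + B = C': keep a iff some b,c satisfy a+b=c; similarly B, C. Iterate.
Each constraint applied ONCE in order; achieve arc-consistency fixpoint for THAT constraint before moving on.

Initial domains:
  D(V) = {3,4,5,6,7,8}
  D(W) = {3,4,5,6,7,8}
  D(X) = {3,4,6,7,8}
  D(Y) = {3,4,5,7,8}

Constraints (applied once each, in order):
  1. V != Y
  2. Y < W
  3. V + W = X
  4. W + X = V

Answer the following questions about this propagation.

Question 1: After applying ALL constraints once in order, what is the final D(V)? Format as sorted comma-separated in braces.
Constraint 1 (V != Y) on D(V)={3,4,5,6,7,8} D(Y)={3,4,5,7,8}: no change
Constraint 2 (Y < W) on D(Y)={3,4,5,7,8} D(W)={3,4,5,6,7,8}: Y {3,4,5,7,8}->{3,4,5,7}; W {3,4,5,6,7,8}->{4,5,6,7,8}
Constraint 3 (V + W = X) on D(V)={3,4,5,6,7,8} D(W)={4,5,6,7,8} D(X)={3,4,6,7,8}: V {3,4,5,6,7,8}->{3,4}; W {4,5,6,7,8}->{4,5}; X {3,4,6,7,8}->{7,8}
Constraint 4 (W + X = V) on D(W)={4,5} D(X)={7,8} D(V)={3,4}: W {4,5}->{}; X {7,8}->{}; V {3,4}->{}
So after all 4 constraints: D(V) = {}

Answer: {}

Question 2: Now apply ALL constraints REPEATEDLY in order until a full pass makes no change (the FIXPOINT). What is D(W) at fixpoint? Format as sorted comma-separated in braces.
Answer: {}

Derivation:
pass 0 (initial): D(W)={3,4,5,6,7,8}
pass 1: V {3,4,5,6,7,8}->{}; W {3,4,5,6,7,8}->{}; X {3,4,6,7,8}->{}; Y {3,4,5,7,8}->{3,4,5,7}
pass 2: Y {3,4,5,7}->{}
pass 3: no change
Fixpoint after 3 passes: D(W) = {}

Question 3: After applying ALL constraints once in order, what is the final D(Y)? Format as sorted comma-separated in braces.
Answer: {3,4,5,7}

Derivation:
Constraint 1 (V != Y) on D(V)={3,4,5,6,7,8} D(Y)={3,4,5,7,8}: no change
Constraint 2 (Y < W) on D(Y)={3,4,5,7,8} D(W)={3,4,5,6,7,8}: Y {3,4,5,7,8}->{3,4,5,7}; W {3,4,5,6,7,8}->{4,5,6,7,8}
Constraint 3 (V + W = X) on D(V)={3,4,5,6,7,8} D(W)={4,5,6,7,8} D(X)={3,4,6,7,8}: V {3,4,5,6,7,8}->{3,4}; W {4,5,6,7,8}->{4,5}; X {3,4,6,7,8}->{7,8}
Constraint 4 (W + X = V) on D(W)={4,5} D(X)={7,8} D(V)={3,4}: W {4,5}->{}; X {7,8}->{}; V {3,4}->{}
So after all 4 constraints: D(Y) = {3,4,5,7}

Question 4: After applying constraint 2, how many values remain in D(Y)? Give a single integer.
Answer: 4

Derivation:
Constraint 1 (V != Y) on D(V)={3,4,5,6,7,8} D(Y)={3,4,5,7,8}: no change
Constraint 2 (Y < W) on D(Y)={3,4,5,7,8} D(W)={3,4,5,6,7,8}: Y {3,4,5,7,8}->{3,4,5,7}; W {3,4,5,6,7,8}->{4,5,6,7,8}
So after constraint 2: D(Y)={3,4,5,7}, size = 4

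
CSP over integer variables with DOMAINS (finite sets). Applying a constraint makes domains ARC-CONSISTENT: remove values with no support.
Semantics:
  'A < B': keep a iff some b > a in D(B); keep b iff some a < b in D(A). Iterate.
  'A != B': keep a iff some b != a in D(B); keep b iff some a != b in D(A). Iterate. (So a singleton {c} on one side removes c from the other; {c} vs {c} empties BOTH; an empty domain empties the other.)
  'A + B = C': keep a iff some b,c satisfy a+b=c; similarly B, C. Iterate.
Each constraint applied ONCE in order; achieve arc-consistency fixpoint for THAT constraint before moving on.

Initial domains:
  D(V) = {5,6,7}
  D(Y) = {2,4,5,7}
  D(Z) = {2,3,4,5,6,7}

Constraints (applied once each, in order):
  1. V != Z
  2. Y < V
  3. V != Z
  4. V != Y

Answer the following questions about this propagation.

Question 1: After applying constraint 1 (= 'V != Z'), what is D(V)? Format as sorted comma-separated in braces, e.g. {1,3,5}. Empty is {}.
Constraint 1 (V != Z) on D(V)={5,6,7} D(Z)={2,3,4,5,6,7}: no change
So after constraint 1: D(V) = {5,6,7}

Answer: {5,6,7}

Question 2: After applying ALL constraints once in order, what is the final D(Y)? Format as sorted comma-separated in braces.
Constraint 1 (V != Z) on D(V)={5,6,7} D(Z)={2,3,4,5,6,7}: no change
Constraint 2 (Y < V) on D(Y)={2,4,5,7} D(V)={5,6,7}: Y {2,4,5,7}->{2,4,5}
Constraint 3 (V != Z) on D(V)={5,6,7} D(Z)={2,3,4,5,6,7}: no change
Constraint 4 (V != Y) on D(V)={5,6,7} D(Y)={2,4,5}: no change
So after all 4 constraints: D(Y) = {2,4,5}

Answer: {2,4,5}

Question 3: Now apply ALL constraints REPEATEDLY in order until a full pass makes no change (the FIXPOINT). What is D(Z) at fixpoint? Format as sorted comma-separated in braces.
Answer: {2,3,4,5,6,7}

Derivation:
pass 0 (initial): D(Z)={2,3,4,5,6,7}
pass 1: Y {2,4,5,7}->{2,4,5}
pass 2: no change
Fixpoint after 2 passes: D(Z) = {2,3,4,5,6,7}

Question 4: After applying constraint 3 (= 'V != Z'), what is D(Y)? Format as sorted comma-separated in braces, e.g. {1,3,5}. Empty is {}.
Constraint 1 (V != Z) on D(V)={5,6,7} D(Z)={2,3,4,5,6,7}: no change
Constraint 2 (Y < V) on D(Y)={2,4,5,7} D(V)={5,6,7}: Y {2,4,5,7}->{2,4,5}
Constraint 3 (V != Z) on D(V)={5,6,7} D(Z)={2,3,4,5,6,7}: no change
So after constraint 3: D(Y) = {2,4,5}

Answer: {2,4,5}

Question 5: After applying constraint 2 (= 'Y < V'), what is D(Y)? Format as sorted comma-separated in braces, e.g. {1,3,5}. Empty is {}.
Constraint 1 (V != Z) on D(V)={5,6,7} D(Z)={2,3,4,5,6,7}: no change
Constraint 2 (Y < V) on D(Y)={2,4,5,7} D(V)={5,6,7}: Y {2,4,5,7}->{2,4,5}
So after constraint 2: D(Y) = {2,4,5}

Answer: {2,4,5}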